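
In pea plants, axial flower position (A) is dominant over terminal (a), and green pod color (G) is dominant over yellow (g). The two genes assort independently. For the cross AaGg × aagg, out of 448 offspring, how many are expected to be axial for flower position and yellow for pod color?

Dihybrid cross AaGg × aagg — consider each gene separately:
flower position: Aa × aa → 2 Aa, 2 aa → 2 A_ : 2 aa (out of 4)
pod color: Gg × gg → 2 Gg, 2 gg → 2 G_ : 2 gg (out of 4)
Looking for: axial (A_) and yellow (gg)
P(axial) = 2/4, P(yellow) = 2/4
P(both) = 2/4 × 2/4 = 4/16 = 1/4
Expected count = 1/4 × 448 = 112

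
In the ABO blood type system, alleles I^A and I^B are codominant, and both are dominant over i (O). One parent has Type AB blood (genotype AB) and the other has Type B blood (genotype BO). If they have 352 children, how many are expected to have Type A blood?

Cross: AB × BO
Possible offspring genotypes: 1 AB, 1 AO, 1 BB, 1 BO
Blood type counts: 1 Type AB, 1 Type A, 2 Type B
Probability of Type A: 1/4
Expected count = 1/4 × 352 = 88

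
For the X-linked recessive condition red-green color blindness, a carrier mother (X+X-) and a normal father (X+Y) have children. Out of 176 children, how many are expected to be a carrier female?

Cross: X+X- × X+Y
Offspring: 1 X+X+, 1 X+Y, 1 X+X-, 1 X-Y
Probability of a carrier female: 1/4
Expected count = 1/4 × 176 = 44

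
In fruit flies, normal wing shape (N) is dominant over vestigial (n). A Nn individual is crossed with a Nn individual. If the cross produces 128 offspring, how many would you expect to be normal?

Punnett square for Nn × Nn:
Offspring genotypes: 1 NN, 2 Nn, 1 nn
normal: 3, vestigial: 1
normal: 3 out of 4 → fraction 3/4
Expected count = 3/4 × 128 = 96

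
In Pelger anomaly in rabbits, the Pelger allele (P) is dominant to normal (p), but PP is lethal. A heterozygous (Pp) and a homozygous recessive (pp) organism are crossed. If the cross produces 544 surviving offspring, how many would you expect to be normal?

Cross: Pp × pp
Punnett square offspring (before lethality): 2 Pp, 2 pp
No PP offspring are produced in this cross.
normal: 2 out of 4 → fraction 1/2
Expected count = 1/2 × 544 = 272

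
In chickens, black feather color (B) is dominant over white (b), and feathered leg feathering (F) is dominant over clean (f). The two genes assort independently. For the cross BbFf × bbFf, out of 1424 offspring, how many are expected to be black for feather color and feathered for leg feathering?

Dihybrid cross BbFf × bbFf — consider each gene separately:
feather color: Bb × bb → 2 Bb, 2 bb → 2 B_ : 2 bb (out of 4)
leg feathering: Ff × Ff → 1 FF, 2 Ff, 1 ff → 3 F_ : 1 ff (out of 4)
Looking for: black (B_) and feathered (F_)
P(black) = 2/4, P(feathered) = 3/4
P(both) = 2/4 × 3/4 = 6/16 = 3/8
Expected count = 3/8 × 1424 = 534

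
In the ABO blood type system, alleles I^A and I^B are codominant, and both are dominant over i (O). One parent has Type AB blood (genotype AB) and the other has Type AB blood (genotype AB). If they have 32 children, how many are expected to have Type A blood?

Cross: AB × AB
Possible offspring genotypes: 1 AA, 2 AB, 1 BB
Blood type counts: 1 Type A, 2 Type AB, 1 Type B
Probability of Type A: 1/4
Expected count = 1/4 × 32 = 8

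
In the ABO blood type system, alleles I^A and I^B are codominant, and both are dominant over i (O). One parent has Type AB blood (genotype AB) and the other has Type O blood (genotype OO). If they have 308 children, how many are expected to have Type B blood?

Cross: AB × OO
Possible offspring genotypes: 2 AO, 2 BO
Blood type counts: 2 Type A, 2 Type B
Probability of Type B: 2/4 = 1/2
Expected count = 1/2 × 308 = 154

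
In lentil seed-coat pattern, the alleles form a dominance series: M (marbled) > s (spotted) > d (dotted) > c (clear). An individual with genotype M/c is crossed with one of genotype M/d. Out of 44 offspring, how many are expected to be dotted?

Cross: M/c × M/d
Allele dominance: M > s > d > c
Offspring genotypes: 1 M/M, 1 M/d, 1 M/c, 1 d/c
Phenotype counts: 3 marbled, 1 dotted
dotted: 1 out of 4 → fraction 1/4
Expected count = 1/4 × 44 = 11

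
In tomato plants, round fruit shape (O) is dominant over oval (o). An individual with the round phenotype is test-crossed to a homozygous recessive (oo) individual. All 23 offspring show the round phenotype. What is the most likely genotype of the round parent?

Test cross: ? × oo
All offspring are round.
If the unknown parent were heterozygous (Oo), about half of 23 offspring would be oval; none are. The unknown parent is most likely homozygous dominant (OO).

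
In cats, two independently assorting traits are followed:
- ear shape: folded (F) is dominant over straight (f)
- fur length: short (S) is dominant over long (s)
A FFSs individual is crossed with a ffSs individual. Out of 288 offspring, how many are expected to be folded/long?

Dihybrid cross FFSs × ffSs — consider each gene separately:
ear shape: FF × ff → 4 Ff → 4 F_ (out of 4)
fur length: Ss × Ss → 1 SS, 2 Ss, 1 ss → 3 S_ : 1 ss (out of 4)
Combine (counts out of 4 × 4 = 16): folded/short (F_S_) = 4×3 = 12; folded/long (F_ss) = 4×1 = 4
Phenotype counts (out of 16): 12 folded/short, 4 folded/long
folded/long: 4 out of 16 → fraction 1/4
Expected count = 1/4 × 288 = 72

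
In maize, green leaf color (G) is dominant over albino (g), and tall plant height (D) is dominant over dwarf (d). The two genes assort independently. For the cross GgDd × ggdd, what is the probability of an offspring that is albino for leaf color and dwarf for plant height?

Dihybrid cross GgDd × ggdd — consider each gene separately:
leaf color: Gg × gg → 2 Gg, 2 gg → 2 G_ : 2 gg (out of 4)
plant height: Dd × dd → 2 Dd, 2 dd → 2 D_ : 2 dd (out of 4)
Looking for: albino (gg) and dwarf (dd)
P(albino) = 2/4, P(dwarf) = 2/4
P(both) = 2/4 × 2/4 = 4/16 = 1/4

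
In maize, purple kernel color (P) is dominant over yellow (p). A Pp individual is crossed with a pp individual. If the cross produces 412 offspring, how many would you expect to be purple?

Punnett square for Pp × pp:
Offspring genotypes: 2 Pp, 2 pp
purple: 2, yellow: 2
purple: 2 out of 4 → fraction 1/2
Expected count = 1/2 × 412 = 206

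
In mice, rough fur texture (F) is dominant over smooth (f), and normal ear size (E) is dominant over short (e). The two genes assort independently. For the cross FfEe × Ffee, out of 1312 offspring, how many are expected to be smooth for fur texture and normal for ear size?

Dihybrid cross FfEe × Ffee — consider each gene separately:
fur texture: Ff × Ff → 1 FF, 2 Ff, 1 ff → 3 F_ : 1 ff (out of 4)
ear size: Ee × ee → 2 Ee, 2 ee → 2 E_ : 2 ee (out of 4)
Looking for: smooth (ff) and normal (E_)
P(smooth) = 1/4, P(normal) = 2/4
P(both) = 1/4 × 2/4 = 2/16 = 1/8
Expected count = 1/8 × 1312 = 164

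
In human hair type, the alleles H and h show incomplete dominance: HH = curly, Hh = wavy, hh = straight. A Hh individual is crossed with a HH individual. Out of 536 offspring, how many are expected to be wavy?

Punnett square for Hh × HH:
Offspring genotypes: 2 HH, 2 Hh
Phenotype counts: 2 curly, 2 wavy
wavy: 2 out of 4 → fraction 1/2
Expected count = 1/2 × 536 = 268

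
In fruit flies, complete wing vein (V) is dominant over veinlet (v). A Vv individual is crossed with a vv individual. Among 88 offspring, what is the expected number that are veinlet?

Punnett square for Vv × vv:
Offspring genotypes: 2 Vv, 2 vv
complete: 2, veinlet: 2
veinlet: 2 out of 4 → fraction 1/2
Expected count = 1/2 × 88 = 44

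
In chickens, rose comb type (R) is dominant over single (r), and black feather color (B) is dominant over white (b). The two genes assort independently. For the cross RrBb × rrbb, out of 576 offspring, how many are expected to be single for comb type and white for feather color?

Dihybrid cross RrBb × rrbb — consider each gene separately:
comb type: Rr × rr → 2 Rr, 2 rr → 2 R_ : 2 rr (out of 4)
feather color: Bb × bb → 2 Bb, 2 bb → 2 B_ : 2 bb (out of 4)
Looking for: single (rr) and white (bb)
P(single) = 2/4, P(white) = 2/4
P(both) = 2/4 × 2/4 = 4/16 = 1/4
Expected count = 1/4 × 576 = 144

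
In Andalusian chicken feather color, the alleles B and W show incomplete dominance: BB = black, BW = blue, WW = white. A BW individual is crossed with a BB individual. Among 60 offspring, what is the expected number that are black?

Punnett square for BW × BB:
Offspring genotypes: 2 BB, 2 BW
Phenotype counts: 2 black, 2 blue
black: 2 out of 4 → fraction 1/2
Expected count = 1/2 × 60 = 30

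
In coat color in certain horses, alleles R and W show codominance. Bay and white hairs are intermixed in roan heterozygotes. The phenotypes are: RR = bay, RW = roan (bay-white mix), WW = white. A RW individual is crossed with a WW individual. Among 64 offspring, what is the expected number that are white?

Punnett square for RW × WW:
Offspring genotypes: 2 RW, 2 WW
Phenotype counts: 2 roan (bay-white mix), 2 white
white: 2 out of 4 → fraction 1/2
Expected count = 1/2 × 64 = 32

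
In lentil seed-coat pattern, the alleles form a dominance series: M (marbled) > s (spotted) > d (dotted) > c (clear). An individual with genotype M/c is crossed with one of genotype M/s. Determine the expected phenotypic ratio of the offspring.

Cross: M/c × M/s
Allele dominance: M > s > d > c
Offspring genotypes: 1 M/M, 1 M/s, 1 M/c, 1 s/c
Phenotype counts: 3 marbled, 1 spotted
Ratio: 3 marbled : 1 spotted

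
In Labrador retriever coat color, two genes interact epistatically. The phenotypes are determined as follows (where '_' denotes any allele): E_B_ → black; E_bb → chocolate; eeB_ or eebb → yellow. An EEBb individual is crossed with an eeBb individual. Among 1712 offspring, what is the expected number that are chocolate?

Cross: EEBb × eeBb — consider each gene separately:
E gene: EE × ee → 4 Ee → 4 E_ (out of 4)
B gene: Bb × Bb → 1 BB, 2 Bb, 1 bb → 3 B_ : 1 bb (out of 4)
Genotype classes (out of 4 × 4 = 16): E_B_ = 4×3 = 12; E_bb = 4×1 = 4
Apply the phenotype rules: E_B_ (12) → black; E_bb (4) → chocolate
Phenotype counts (out of 16): 12 black, 4 chocolate
chocolate: 4 out of 16 → fraction 1/4
Expected count = 1/4 × 1712 = 428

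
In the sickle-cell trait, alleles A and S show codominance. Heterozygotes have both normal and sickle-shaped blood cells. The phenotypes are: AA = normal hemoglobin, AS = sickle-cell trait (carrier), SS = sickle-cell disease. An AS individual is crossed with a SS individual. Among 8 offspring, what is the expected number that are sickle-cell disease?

Punnett square for AS × SS:
Offspring genotypes: 2 AS, 2 SS
Phenotype counts: 2 sickle-cell trait (carrier), 2 sickle-cell disease
sickle-cell disease: 2 out of 4 → fraction 1/2
Expected count = 1/2 × 8 = 4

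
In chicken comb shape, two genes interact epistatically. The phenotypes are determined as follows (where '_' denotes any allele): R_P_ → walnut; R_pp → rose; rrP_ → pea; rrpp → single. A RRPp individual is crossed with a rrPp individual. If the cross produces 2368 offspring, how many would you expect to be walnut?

Cross: RRPp × rrPp — consider each gene separately:
R gene: RR × rr → 4 Rr → 4 R_ (out of 4)
P gene: Pp × Pp → 1 PP, 2 Pp, 1 pp → 3 P_ : 1 pp (out of 4)
Genotype classes (out of 4 × 4 = 16): R_P_ = 4×3 = 12; R_pp = 4×1 = 4
Apply the phenotype rules: R_P_ (12) → walnut; R_pp (4) → rose
Phenotype counts (out of 16): 12 walnut, 4 rose
walnut: 12 out of 16 → fraction 3/4
Expected count = 3/4 × 2368 = 1776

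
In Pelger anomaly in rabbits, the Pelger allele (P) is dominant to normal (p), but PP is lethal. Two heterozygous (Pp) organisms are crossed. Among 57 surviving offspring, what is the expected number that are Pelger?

Cross: Pp × Pp
Punnett square offspring (before lethality): 1 PP, 2 Pp, 1 pp
The PP genotype is lethal (embryos die); surviving offspring: 2 Pp, 1 pp
Pelger: 2 out of 3 → fraction 2/3
Expected count = 2/3 × 57 = 38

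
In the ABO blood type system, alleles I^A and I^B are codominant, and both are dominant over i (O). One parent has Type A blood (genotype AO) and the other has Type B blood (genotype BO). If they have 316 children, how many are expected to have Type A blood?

Cross: AO × BO
Possible offspring genotypes: 1 AB, 1 AO, 1 BO, 1 OO
Blood type counts: 1 Type AB, 1 Type A, 1 Type B, 1 Type O
Probability of Type A: 1/4
Expected count = 1/4 × 316 = 79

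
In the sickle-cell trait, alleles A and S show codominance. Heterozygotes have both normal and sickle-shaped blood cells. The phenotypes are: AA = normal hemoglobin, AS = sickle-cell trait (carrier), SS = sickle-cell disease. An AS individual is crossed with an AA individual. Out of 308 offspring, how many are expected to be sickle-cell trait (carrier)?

Punnett square for AS × AA:
Offspring genotypes: 2 AA, 2 AS
Phenotype counts: 2 normal hemoglobin, 2 sickle-cell trait (carrier)
sickle-cell trait (carrier): 2 out of 4 → fraction 1/2
Expected count = 1/2 × 308 = 154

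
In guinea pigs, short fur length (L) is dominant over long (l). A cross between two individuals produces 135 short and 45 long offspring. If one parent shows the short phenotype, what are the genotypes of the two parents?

Observed offspring: 135 short, 45 long
The observed ratio simplifies to 3:1. Long (ll) offspring appear, so each parent must contribute one l allele. The parent stated to show short carries L, so it is Ll. The other parent is then either Ll or ll: Ll × ll would give a 1:1 split, whereas Ll × Ll gives 3:1 — matching the data. So both parents are heterozygous (Ll × Ll).
Parent genotypes: Ll × Ll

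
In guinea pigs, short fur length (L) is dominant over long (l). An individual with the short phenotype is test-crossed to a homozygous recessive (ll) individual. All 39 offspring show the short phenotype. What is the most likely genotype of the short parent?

Test cross: ? × ll
All offspring are short.
If the unknown parent were heterozygous (Ll), about half of 39 offspring would be long; none are. The unknown parent is most likely homozygous dominant (LL).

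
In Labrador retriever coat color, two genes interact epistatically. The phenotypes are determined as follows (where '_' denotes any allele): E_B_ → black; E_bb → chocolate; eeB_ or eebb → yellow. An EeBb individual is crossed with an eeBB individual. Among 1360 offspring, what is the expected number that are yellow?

Cross: EeBb × eeBB — consider each gene separately:
E gene: Ee × ee → 2 Ee, 2 ee → 2 E_ : 2 ee (out of 4)
B gene: Bb × BB → 2 BB, 2 Bb → 4 B_ (out of 4)
Genotype classes (out of 4 × 4 = 16): E_B_ = 2×4 = 8; eeB_ = 2×4 = 8
Apply the phenotype rules: E_B_ (8) → black; eeB_ (8) → yellow
Phenotype counts (out of 16): 8 black, 8 yellow
yellow: 8 out of 16 → fraction 1/2
Expected count = 1/2 × 1360 = 680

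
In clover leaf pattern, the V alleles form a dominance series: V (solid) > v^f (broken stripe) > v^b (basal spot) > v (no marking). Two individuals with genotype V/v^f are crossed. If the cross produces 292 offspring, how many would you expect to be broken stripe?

Cross: V/v^f × V/v^f
Allele dominance: V > v^f > v^b > v
Offspring genotypes: 1 V/V, 2 V/v^f, 1 v^f/v^f
Phenotype counts: 3 solid, 1 broken stripe
broken stripe: 1 out of 4 → fraction 1/4
Expected count = 1/4 × 292 = 73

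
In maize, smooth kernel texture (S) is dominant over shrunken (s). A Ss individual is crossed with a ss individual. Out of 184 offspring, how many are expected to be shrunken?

Punnett square for Ss × ss:
Offspring genotypes: 2 Ss, 2 ss
smooth: 2, shrunken: 2
shrunken: 2 out of 4 → fraction 1/2
Expected count = 1/2 × 184 = 92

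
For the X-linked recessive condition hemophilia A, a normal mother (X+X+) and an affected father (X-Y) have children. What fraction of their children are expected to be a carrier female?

Cross: X+X+ × X-Y
Offspring: 2 X+X-, 2 X+Y
Probability of a carrier female: 2/4 = 1/2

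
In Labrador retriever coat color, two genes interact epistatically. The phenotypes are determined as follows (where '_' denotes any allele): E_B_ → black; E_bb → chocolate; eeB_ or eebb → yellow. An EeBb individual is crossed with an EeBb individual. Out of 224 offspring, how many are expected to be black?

Cross: EeBb × EeBb — consider each gene separately:
E gene: Ee × Ee → 1 EE, 2 Ee, 1 ee → 3 E_ : 1 ee (out of 4)
B gene: Bb × Bb → 1 BB, 2 Bb, 1 bb → 3 B_ : 1 bb (out of 4)
Genotype classes (out of 4 × 4 = 16): E_B_ = 3×3 = 9; E_bb = 3×1 = 3; eeB_ = 1×3 = 3; eebb = 1×1 = 1
Apply the phenotype rules: E_B_ (9) → black; E_bb (3) → chocolate; eeB_ (3) + eebb (1) → yellow
Phenotype counts (out of 16): 9 black, 3 chocolate, 4 yellow
black: 9 out of 16 → fraction 9/16
Expected count = 9/16 × 224 = 126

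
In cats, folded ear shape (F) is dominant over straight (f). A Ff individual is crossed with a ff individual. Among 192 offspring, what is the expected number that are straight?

Punnett square for Ff × ff:
Offspring genotypes: 2 Ff, 2 ff
folded: 2, straight: 2
straight: 2 out of 4 → fraction 1/2
Expected count = 1/2 × 192 = 96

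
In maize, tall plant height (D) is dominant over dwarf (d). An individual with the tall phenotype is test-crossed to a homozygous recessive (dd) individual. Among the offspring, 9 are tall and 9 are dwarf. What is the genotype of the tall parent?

Test cross: ? × dd
Offspring: 9 tall, 9 dwarf — approximately 1:1.
A 1:1 ratio in a test cross indicates the unknown parent is heterozygous (Dd).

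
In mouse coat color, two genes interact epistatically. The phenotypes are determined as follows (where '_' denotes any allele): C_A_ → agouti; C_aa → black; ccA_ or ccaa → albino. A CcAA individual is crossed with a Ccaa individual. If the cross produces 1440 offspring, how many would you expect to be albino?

Cross: CcAA × Ccaa — consider each gene separately:
C gene: Cc × Cc → 1 CC, 2 Cc, 1 cc → 3 C_ : 1 cc (out of 4)
A gene: AA × aa → 4 Aa → 4 A_ (out of 4)
Genotype classes (out of 4 × 4 = 16): C_A_ = 3×4 = 12; ccA_ = 1×4 = 4
Apply the phenotype rules: C_A_ (12) → agouti; ccA_ (4) → albino
Phenotype counts (out of 16): 12 agouti, 4 albino
albino: 4 out of 16 → fraction 1/4
Expected count = 1/4 × 1440 = 360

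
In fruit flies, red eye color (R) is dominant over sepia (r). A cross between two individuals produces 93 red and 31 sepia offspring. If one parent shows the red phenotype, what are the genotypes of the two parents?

Observed offspring: 93 red, 31 sepia
The observed ratio simplifies to 3:1. Sepia (rr) offspring appear, so each parent must contribute one r allele. The parent stated to show red carries R, so it is Rr. The other parent is then either Rr or rr: Rr × rr would give a 1:1 split, whereas Rr × Rr gives 3:1 — matching the data. So both parents are heterozygous (Rr × Rr).
Parent genotypes: Rr × Rr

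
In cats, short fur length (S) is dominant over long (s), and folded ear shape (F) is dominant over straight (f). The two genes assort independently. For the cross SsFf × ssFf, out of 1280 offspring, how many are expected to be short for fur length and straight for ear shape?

Dihybrid cross SsFf × ssFf — consider each gene separately:
fur length: Ss × ss → 2 Ss, 2 ss → 2 S_ : 2 ss (out of 4)
ear shape: Ff × Ff → 1 FF, 2 Ff, 1 ff → 3 F_ : 1 ff (out of 4)
Looking for: short (S_) and straight (ff)
P(short) = 2/4, P(straight) = 1/4
P(both) = 2/4 × 1/4 = 2/16 = 1/8
Expected count = 1/8 × 1280 = 160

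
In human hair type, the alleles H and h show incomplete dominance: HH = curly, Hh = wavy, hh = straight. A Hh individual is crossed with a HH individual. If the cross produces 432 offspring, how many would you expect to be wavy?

Punnett square for Hh × HH:
Offspring genotypes: 2 HH, 2 Hh
Phenotype counts: 2 curly, 2 wavy
wavy: 2 out of 4 → fraction 1/2
Expected count = 1/2 × 432 = 216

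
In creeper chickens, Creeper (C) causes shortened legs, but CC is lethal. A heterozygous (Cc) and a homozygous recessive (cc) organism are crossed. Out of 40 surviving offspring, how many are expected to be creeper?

Cross: Cc × cc
Punnett square offspring (before lethality): 2 Cc, 2 cc
No CC offspring are produced in this cross.
creeper: 2 out of 4 → fraction 1/2
Expected count = 1/2 × 40 = 20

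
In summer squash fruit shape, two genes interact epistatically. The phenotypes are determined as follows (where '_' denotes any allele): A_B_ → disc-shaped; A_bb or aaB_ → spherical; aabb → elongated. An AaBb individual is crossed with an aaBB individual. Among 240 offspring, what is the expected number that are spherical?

Cross: AaBb × aaBB — consider each gene separately:
A gene: Aa × aa → 2 Aa, 2 aa → 2 A_ : 2 aa (out of 4)
B gene: Bb × BB → 2 BB, 2 Bb → 4 B_ (out of 4)
Genotype classes (out of 4 × 4 = 16): A_B_ = 2×4 = 8; aaB_ = 2×4 = 8
Apply the phenotype rules: A_B_ (8) → disc-shaped; aaB_ (8) → spherical
Phenotype counts (out of 16): 8 disc-shaped, 8 spherical
spherical: 8 out of 16 → fraction 1/2
Expected count = 1/2 × 240 = 120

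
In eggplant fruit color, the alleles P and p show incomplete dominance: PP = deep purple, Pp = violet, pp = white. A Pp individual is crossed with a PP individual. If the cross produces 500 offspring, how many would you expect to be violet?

Punnett square for Pp × PP:
Offspring genotypes: 2 PP, 2 Pp
Phenotype counts: 2 deep purple, 2 violet
violet: 2 out of 4 → fraction 1/2
Expected count = 1/2 × 500 = 250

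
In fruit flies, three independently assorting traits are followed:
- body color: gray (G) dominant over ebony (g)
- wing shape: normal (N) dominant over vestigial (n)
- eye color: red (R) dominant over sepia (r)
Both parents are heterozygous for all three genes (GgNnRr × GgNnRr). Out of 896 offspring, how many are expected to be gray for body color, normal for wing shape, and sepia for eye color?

Trihybrid cross: GgNnRr × GgNnRr
Each trait segregates independently with a 3:1 phenotypic ratio, so each gene contributes 3/4 (dominant) or 1/4 (recessive).
Target: gray (body color), normal (wing shape), sepia (eye color)
Probability = product of independent per-trait probabilities
= 3/4 × 3/4 × 1/4 = 9/64
Expected count = 9/64 × 896 = 126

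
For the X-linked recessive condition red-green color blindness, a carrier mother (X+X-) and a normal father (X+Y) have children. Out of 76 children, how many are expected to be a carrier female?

Cross: X+X- × X+Y
Offspring: 1 X+X+, 1 X+Y, 1 X+X-, 1 X-Y
Probability of a carrier female: 1/4
Expected count = 1/4 × 76 = 19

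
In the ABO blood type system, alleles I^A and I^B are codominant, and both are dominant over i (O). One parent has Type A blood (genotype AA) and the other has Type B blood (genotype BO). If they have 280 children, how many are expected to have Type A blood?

Cross: AA × BO
Possible offspring genotypes: 2 AB, 2 AO
Blood type counts: 2 Type AB, 2 Type A
Probability of Type A: 2/4 = 1/2
Expected count = 1/2 × 280 = 140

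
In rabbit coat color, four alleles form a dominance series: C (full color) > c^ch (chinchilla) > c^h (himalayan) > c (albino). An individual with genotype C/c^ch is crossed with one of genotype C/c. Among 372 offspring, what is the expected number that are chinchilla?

Cross: C/c^ch × C/c
Allele dominance: C > c^ch > c^h > c
Offspring genotypes: 1 C/C, 1 C/c, 1 C/c^ch, 1 c^ch/c
Phenotype counts: 3 full color, 1 chinchilla
chinchilla: 1 out of 4 → fraction 1/4
Expected count = 1/4 × 372 = 93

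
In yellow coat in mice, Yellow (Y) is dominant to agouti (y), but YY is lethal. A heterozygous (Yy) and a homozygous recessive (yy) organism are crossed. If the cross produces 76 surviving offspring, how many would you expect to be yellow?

Cross: Yy × yy
Punnett square offspring (before lethality): 2 Yy, 2 yy
No YY offspring are produced in this cross.
yellow: 2 out of 4 → fraction 1/2
Expected count = 1/2 × 76 = 38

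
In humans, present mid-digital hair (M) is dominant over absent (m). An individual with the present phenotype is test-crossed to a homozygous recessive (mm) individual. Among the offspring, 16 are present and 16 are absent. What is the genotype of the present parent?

Test cross: ? × mm
Offspring: 16 present, 16 absent — approximately 1:1.
A 1:1 ratio in a test cross indicates the unknown parent is heterozygous (Mm).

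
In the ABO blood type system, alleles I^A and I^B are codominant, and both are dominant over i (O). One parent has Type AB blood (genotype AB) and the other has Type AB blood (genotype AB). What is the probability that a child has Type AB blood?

Cross: AB × AB
Possible offspring genotypes: 1 AA, 2 AB, 1 BB
Blood type counts: 1 Type A, 2 Type AB, 1 Type B
Probability of Type AB: 2/4 = 1/2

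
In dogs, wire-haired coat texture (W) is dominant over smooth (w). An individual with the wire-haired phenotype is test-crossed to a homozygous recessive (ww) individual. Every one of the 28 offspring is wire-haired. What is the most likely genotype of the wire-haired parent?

Test cross: ? × ww
All offspring are wire-haired.
If the unknown parent were heterozygous (Ww), about half of 28 offspring would be smooth; none are. The unknown parent is most likely homozygous dominant (WW).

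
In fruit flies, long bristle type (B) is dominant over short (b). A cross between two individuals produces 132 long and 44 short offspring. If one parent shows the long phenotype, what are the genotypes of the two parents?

Observed offspring: 132 long, 44 short
The observed ratio simplifies to 3:1. Short (bb) offspring appear, so each parent must contribute one b allele. The parent stated to show long carries B, so it is Bb. The other parent is then either Bb or bb: Bb × bb would give a 1:1 split, whereas Bb × Bb gives 3:1 — matching the data. So both parents are heterozygous (Bb × Bb).
Parent genotypes: Bb × Bb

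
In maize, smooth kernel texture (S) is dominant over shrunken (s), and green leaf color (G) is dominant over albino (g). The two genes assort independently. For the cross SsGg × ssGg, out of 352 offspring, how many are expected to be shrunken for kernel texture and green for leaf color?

Dihybrid cross SsGg × ssGg — consider each gene separately:
kernel texture: Ss × ss → 2 Ss, 2 ss → 2 S_ : 2 ss (out of 4)
leaf color: Gg × Gg → 1 GG, 2 Gg, 1 gg → 3 G_ : 1 gg (out of 4)
Looking for: shrunken (ss) and green (G_)
P(shrunken) = 2/4, P(green) = 3/4
P(both) = 2/4 × 3/4 = 6/16 = 3/8
Expected count = 3/8 × 352 = 132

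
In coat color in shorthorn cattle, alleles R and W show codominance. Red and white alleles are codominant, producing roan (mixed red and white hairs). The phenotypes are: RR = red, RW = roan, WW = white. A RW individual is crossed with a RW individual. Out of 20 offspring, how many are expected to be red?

Punnett square for RW × RW:
Offspring genotypes: 1 RR, 2 RW, 1 WW
Phenotype counts: 1 red, 2 roan, 1 white
red: 1 out of 4 → fraction 1/4
Expected count = 1/4 × 20 = 5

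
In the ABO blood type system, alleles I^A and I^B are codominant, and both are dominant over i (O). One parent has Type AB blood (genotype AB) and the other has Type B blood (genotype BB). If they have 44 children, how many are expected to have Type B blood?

Cross: AB × BB
Possible offspring genotypes: 2 AB, 2 BB
Blood type counts: 2 Type AB, 2 Type B
Probability of Type B: 2/4 = 1/2
Expected count = 1/2 × 44 = 22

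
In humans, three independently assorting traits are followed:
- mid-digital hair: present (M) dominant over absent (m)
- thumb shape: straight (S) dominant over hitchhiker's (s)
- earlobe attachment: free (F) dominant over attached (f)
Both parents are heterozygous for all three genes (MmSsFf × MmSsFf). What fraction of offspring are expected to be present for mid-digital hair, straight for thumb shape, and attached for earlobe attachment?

Trihybrid cross: MmSsFf × MmSsFf
Each trait segregates independently with a 3:1 phenotypic ratio, so each gene contributes 3/4 (dominant) or 1/4 (recessive).
Target: present (mid-digital hair), straight (thumb shape), attached (earlobe attachment)
Probability = product of independent per-trait probabilities
= 3/4 × 3/4 × 1/4 = 9/64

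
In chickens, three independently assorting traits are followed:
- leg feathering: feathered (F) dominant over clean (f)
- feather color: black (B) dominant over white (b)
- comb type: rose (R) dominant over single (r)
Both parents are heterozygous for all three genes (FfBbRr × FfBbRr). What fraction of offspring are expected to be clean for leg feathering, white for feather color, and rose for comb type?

Trihybrid cross: FfBbRr × FfBbRr
Each trait segregates independently with a 3:1 phenotypic ratio, so each gene contributes 3/4 (dominant) or 1/4 (recessive).
Target: clean (leg feathering), white (feather color), rose (comb type)
Probability = product of independent per-trait probabilities
= 1/4 × 1/4 × 3/4 = 3/64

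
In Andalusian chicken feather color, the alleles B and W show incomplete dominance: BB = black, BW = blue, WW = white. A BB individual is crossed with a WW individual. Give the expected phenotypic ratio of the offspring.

Punnett square for BB × WW:
Offspring genotypes: 4 BW
Phenotype counts: 4 blue
Ratio: all blue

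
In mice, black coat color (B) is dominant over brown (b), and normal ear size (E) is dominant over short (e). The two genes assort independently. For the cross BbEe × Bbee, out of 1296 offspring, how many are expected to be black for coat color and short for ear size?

Dihybrid cross BbEe × Bbee — consider each gene separately:
coat color: Bb × Bb → 1 BB, 2 Bb, 1 bb → 3 B_ : 1 bb (out of 4)
ear size: Ee × ee → 2 Ee, 2 ee → 2 E_ : 2 ee (out of 4)
Looking for: black (B_) and short (ee)
P(black) = 3/4, P(short) = 2/4
P(both) = 3/4 × 2/4 = 6/16 = 3/8
Expected count = 3/8 × 1296 = 486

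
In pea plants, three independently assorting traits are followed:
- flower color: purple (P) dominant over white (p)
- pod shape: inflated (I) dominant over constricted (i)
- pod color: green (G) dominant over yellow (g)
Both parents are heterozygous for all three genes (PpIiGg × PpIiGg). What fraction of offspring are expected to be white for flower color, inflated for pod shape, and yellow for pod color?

Trihybrid cross: PpIiGg × PpIiGg
Each trait segregates independently with a 3:1 phenotypic ratio, so each gene contributes 3/4 (dominant) or 1/4 (recessive).
Target: white (flower color), inflated (pod shape), yellow (pod color)
Probability = product of independent per-trait probabilities
= 1/4 × 3/4 × 1/4 = 3/64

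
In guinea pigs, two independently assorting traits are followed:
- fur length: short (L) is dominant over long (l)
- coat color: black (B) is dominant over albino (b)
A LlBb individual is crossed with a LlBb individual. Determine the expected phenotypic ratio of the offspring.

Dihybrid cross LlBb × LlBb — consider each gene separately:
fur length: Ll × Ll → 1 LL, 2 Ll, 1 ll → 3 L_ : 1 ll (out of 4)
coat color: Bb × Bb → 1 BB, 2 Bb, 1 bb → 3 B_ : 1 bb (out of 4)
Combine (counts out of 4 × 4 = 16): short/black (L_B_) = 3×3 = 9; short/albino (L_bb) = 3×1 = 3; long/black (llB_) = 1×3 = 3; long/albino (llbb) = 1×1 = 1
Phenotype counts (out of 16): 9 short/black, 3 short/albino, 3 long/black, 1 long/albino
Ratio: 9 short/black : 3 short/albino : 3 long/black : 1 long/albino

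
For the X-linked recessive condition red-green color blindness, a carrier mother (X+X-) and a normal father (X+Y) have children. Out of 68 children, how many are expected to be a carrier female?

Cross: X+X- × X+Y
Offspring: 1 X+X+, 1 X+Y, 1 X+X-, 1 X-Y
Probability of a carrier female: 1/4
Expected count = 1/4 × 68 = 17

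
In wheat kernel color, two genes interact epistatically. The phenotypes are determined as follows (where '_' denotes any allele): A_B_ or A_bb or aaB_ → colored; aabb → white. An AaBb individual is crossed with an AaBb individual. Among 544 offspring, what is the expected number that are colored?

Cross: AaBb × AaBb — consider each gene separately:
A gene: Aa × Aa → 1 AA, 2 Aa, 1 aa → 3 A_ : 1 aa (out of 4)
B gene: Bb × Bb → 1 BB, 2 Bb, 1 bb → 3 B_ : 1 bb (out of 4)
Genotype classes (out of 4 × 4 = 16): A_B_ = 3×3 = 9; A_bb = 3×1 = 3; aaB_ = 1×3 = 3; aabb = 1×1 = 1
Apply the phenotype rules: A_B_ (9) + A_bb (3) + aaB_ (3) → colored; aabb (1) → white
Phenotype counts (out of 16): 15 colored, 1 white
colored: 15 out of 16 → fraction 15/16
Expected count = 15/16 × 544 = 510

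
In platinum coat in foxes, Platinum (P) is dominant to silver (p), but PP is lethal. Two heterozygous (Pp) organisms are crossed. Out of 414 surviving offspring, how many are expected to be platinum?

Cross: Pp × Pp
Punnett square offspring (before lethality): 1 PP, 2 Pp, 1 pp
The PP genotype is lethal (embryos die); surviving offspring: 2 Pp, 1 pp
platinum: 2 out of 3 → fraction 2/3
Expected count = 2/3 × 414 = 276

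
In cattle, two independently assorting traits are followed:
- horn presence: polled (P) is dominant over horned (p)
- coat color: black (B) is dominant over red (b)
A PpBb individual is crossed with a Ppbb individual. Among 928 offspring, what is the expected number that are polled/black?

Dihybrid cross PpBb × Ppbb — consider each gene separately:
horn presence: Pp × Pp → 1 PP, 2 Pp, 1 pp → 3 P_ : 1 pp (out of 4)
coat color: Bb × bb → 2 Bb, 2 bb → 2 B_ : 2 bb (out of 4)
Combine (counts out of 4 × 4 = 16): polled/black (P_B_) = 3×2 = 6; polled/red (P_bb) = 3×2 = 6; horned/black (ppB_) = 1×2 = 2; horned/red (ppbb) = 1×2 = 2
Phenotype counts (out of 16): 6 polled/black, 6 polled/red, 2 horned/black, 2 horned/red
polled/black: 6 out of 16 → fraction 3/8
Expected count = 3/8 × 928 = 348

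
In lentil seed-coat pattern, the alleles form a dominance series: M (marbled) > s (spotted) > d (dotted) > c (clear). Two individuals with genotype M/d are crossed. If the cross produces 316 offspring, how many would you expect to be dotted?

Cross: M/d × M/d
Allele dominance: M > s > d > c
Offspring genotypes: 1 M/M, 2 M/d, 1 d/d
Phenotype counts: 3 marbled, 1 dotted
dotted: 1 out of 4 → fraction 1/4
Expected count = 1/4 × 316 = 79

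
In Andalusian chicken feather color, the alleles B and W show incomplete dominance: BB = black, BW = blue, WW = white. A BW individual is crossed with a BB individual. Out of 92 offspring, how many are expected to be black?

Punnett square for BW × BB:
Offspring genotypes: 2 BB, 2 BW
Phenotype counts: 2 black, 2 blue
black: 2 out of 4 → fraction 1/2
Expected count = 1/2 × 92 = 46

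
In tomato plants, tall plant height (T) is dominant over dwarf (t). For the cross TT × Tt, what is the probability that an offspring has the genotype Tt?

Punnett square for TT × Tt:
Offspring genotypes: 2 TT, 2 Tt
Total offspring: 4
Count with target: 2
Probability: 2/4 = 1/2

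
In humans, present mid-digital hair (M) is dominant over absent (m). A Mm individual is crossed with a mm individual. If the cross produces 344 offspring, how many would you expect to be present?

Punnett square for Mm × mm:
Offspring genotypes: 2 Mm, 2 mm
present: 2, absent: 2
present: 2 out of 4 → fraction 1/2
Expected count = 1/2 × 344 = 172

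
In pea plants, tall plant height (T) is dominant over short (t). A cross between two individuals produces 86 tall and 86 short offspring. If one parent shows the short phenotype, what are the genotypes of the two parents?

Observed offspring: 86 tall, 86 short
The observed ratio simplifies to 1:1. One parent shows short, so its genotype must be tt. A 1:1 offspring split requires the other parent to be heterozygous (Tt).
Parent genotypes: tt × Tt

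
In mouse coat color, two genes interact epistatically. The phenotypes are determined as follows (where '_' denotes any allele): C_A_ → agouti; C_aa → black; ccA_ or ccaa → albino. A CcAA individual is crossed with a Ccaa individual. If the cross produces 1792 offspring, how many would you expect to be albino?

Cross: CcAA × Ccaa — consider each gene separately:
C gene: Cc × Cc → 1 CC, 2 Cc, 1 cc → 3 C_ : 1 cc (out of 4)
A gene: AA × aa → 4 Aa → 4 A_ (out of 4)
Genotype classes (out of 4 × 4 = 16): C_A_ = 3×4 = 12; ccA_ = 1×4 = 4
Apply the phenotype rules: C_A_ (12) → agouti; ccA_ (4) → albino
Phenotype counts (out of 16): 12 agouti, 4 albino
albino: 4 out of 16 → fraction 1/4
Expected count = 1/4 × 1792 = 448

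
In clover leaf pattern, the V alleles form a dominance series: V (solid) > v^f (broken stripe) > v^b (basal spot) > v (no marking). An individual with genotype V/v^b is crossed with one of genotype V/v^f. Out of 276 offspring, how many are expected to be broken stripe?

Cross: V/v^b × V/v^f
Allele dominance: V > v^f > v^b > v
Offspring genotypes: 1 V/V, 1 V/v^f, 1 V/v^b, 1 v^f/v^b
Phenotype counts: 3 solid, 1 broken stripe
broken stripe: 1 out of 4 → fraction 1/4
Expected count = 1/4 × 276 = 69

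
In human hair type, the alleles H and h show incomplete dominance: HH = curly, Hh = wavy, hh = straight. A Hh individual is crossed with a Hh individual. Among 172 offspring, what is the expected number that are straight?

Punnett square for Hh × Hh:
Offspring genotypes: 1 HH, 2 Hh, 1 hh
Phenotype counts: 1 curly, 2 wavy, 1 straight
straight: 1 out of 4 → fraction 1/4
Expected count = 1/4 × 172 = 43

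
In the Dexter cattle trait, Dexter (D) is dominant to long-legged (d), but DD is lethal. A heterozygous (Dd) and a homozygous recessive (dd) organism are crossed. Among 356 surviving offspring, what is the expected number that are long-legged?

Cross: Dd × dd
Punnett square offspring (before lethality): 2 Dd, 2 dd
No DD offspring are produced in this cross.
long-legged: 2 out of 4 → fraction 1/2
Expected count = 1/2 × 356 = 178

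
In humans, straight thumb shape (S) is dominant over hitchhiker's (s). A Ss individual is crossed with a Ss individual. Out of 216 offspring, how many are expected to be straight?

Punnett square for Ss × Ss:
Offspring genotypes: 1 SS, 2 Ss, 1 ss
straight: 3, hitchhiker's: 1
straight: 3 out of 4 → fraction 3/4
Expected count = 3/4 × 216 = 162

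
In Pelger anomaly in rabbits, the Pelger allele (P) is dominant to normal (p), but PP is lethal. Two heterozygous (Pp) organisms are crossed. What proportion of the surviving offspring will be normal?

Cross: Pp × Pp
Punnett square offspring (before lethality): 1 PP, 2 Pp, 1 pp
The PP genotype is lethal (embryos die); surviving offspring: 2 Pp, 1 pp
normal: 1 out of 3
Probability: 1/3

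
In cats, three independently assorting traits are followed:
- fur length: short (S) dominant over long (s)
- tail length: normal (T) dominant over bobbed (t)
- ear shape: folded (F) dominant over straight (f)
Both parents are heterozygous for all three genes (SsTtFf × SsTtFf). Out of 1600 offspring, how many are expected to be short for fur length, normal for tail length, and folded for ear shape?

Trihybrid cross: SsTtFf × SsTtFf
Each trait segregates independently with a 3:1 phenotypic ratio, so each gene contributes 3/4 (dominant) or 1/4 (recessive).
Target: short (fur length), normal (tail length), folded (ear shape)
Probability = product of independent per-trait probabilities
= 3/4 × 3/4 × 3/4 = 27/64
Expected count = 27/64 × 1600 = 675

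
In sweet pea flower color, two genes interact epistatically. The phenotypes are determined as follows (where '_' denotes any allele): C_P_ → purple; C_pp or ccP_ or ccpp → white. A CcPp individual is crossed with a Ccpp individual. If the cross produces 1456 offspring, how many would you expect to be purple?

Cross: CcPp × Ccpp — consider each gene separately:
C gene: Cc × Cc → 1 CC, 2 Cc, 1 cc → 3 C_ : 1 cc (out of 4)
P gene: Pp × pp → 2 Pp, 2 pp → 2 P_ : 2 pp (out of 4)
Genotype classes (out of 4 × 4 = 16): C_P_ = 3×2 = 6; C_pp = 3×2 = 6; ccP_ = 1×2 = 2; ccpp = 1×2 = 2
Apply the phenotype rules: C_P_ (6) → purple; C_pp (6) + ccP_ (2) + ccpp (2) → white
Phenotype counts (out of 16): 6 purple, 10 white
purple: 6 out of 16 → fraction 3/8
Expected count = 3/8 × 1456 = 546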